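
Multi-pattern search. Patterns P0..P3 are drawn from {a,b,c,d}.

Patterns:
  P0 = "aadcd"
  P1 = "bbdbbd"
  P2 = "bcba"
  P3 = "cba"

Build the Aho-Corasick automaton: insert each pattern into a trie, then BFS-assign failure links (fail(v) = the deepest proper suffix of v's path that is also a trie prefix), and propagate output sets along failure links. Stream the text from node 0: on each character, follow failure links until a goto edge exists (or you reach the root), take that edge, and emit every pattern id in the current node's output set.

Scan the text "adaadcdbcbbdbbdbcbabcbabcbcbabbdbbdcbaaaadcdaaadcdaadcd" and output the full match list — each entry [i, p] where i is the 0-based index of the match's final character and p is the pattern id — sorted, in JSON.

Build:
Trie nodes:
  n0 'ε': a→1 b→6 c→15
  n1 'a': a→2
  n2 'aa': d→3
  n3 'aad': c→4
  n4 'aadc': d→5
  n5 'aadcd': ·  ←P0
  n6 'b': b→7 c→12
  n7 'bb': d→8
  n8 'bbd': b→9
  n9 'bbdb': b→10
  n10 'bbdbb': d→11
  n11 'bbdbbd': ·  ←P1
  n12 'bc': b→13
  n13 'bcb': a→14
  n14 'bcba': ·  ←P2
  n15 'c': b→16
  n16 'cb': a→17
  n17 'cba': ·  ←P3

Failure links (BFS by depth):
  fail(1) 'a': from fail(0)=0 chase 'a': 0 ⇒ 0;  out=∅∪out(0)=∅
  fail(6) 'b': from fail(0)=0 chase 'b': 0 ⇒ 0;  out=∅∪out(0)=∅
  fail(15) 'c': from fail(0)=0 chase 'c': 0 ⇒ 0;  out=∅∪out(0)=∅
  fail(2) 'aa': from fail(1)=0 chase 'a': 0 ⇒ 1;  out=∅∪out(1)=∅
  fail(7) 'bb': from fail(6)=0 chase 'b': 0 ⇒ 6;  out=∅∪out(6)=∅
  fail(12) 'bc': from fail(6)=0 chase 'c': 0 ⇒ 15;  out=∅∪out(15)=∅
  fail(16) 'cb': from fail(15)=0 chase 'b': 0 ⇒ 6;  out=∅∪out(6)=∅
  fail(3) 'aad': from fail(2)=1 chase 'd': 1→0 ⇒ 0;  out=∅∪out(0)=∅
  fail(8) 'bbd': from fail(7)=6 chase 'd': 6→0 ⇒ 0;  out=∅∪out(0)=∅
  fail(13) 'bcb': from fail(12)=15 chase 'b': 15 ⇒ 16;  out=∅∪out(16)=∅
  fail(17) 'cba': from fail(16)=6 chase 'a': 6→0 ⇒ 1;  out={3}∪out(1)={3}
  fail(4) 'aadc': from fail(3)=0 chase 'c': 0 ⇒ 15;  out=∅∪out(15)=∅
  fail(9) 'bbdb': from fail(8)=0 chase 'b': 0 ⇒ 6;  out=∅∪out(6)=∅
  fail(14) 'bcba': from fail(13)=16 chase 'a': 16 ⇒ 17;  out={2}∪out(17)={2,3}
  fail(5) 'aadcd': from fail(4)=15 chase 'd': 15→0 ⇒ 0;  out={0}∪out(0)={0}
  fail(10) 'bbdbb': from fail(9)=6 chase 'b': 6 ⇒ 7;  out=∅∪out(7)=∅
  fail(11) 'bbdbbd': from fail(10)=7 chase 'd': 7 ⇒ 8;  out={1}∪out(8)={1}

Scan:
pos 0 'a': at 1
pos 1 'd': at 0 (via fail)
pos 2 'a': at 1
pos 3 'a': at 2
pos 4 'd': at 3
pos 5 'c': at 4
pos 6 'd': at 5  emit P0@[2:6]
pos 7 'b': at 6 (via fail)
pos 8 'c': at 12
pos 9 'b': at 13
pos 10 'b': at 7 (via fail)
pos 11 'd': at 8
pos 12 'b': at 9
pos 13 'b': at 10
pos 14 'd': at 11  emit P1@[9:14]
pos 15 'b': at 9 (via fail)
pos 16 'c': at 12 (via fail)
pos 17 'b': at 13
pos 18 'a': at 14  emit P2@[15:18],P3@[16:18]
pos 19 'b': at 6 (via fail)
pos 20 'c': at 12
pos 21 'b': at 13
pos 22 'a': at 14  emit P2@[19:22],P3@[20:22]
pos 23 'b': at 6 (via fail)
pos 24 'c': at 12
pos 25 'b': at 13
pos 26 'c': at 12 (via fail)
pos 27 'b': at 13
pos 28 'a': at 14  emit P2@[25:28],P3@[26:28]
pos 29 'b': at 6 (via fail)
pos 30 'b': at 7
pos 31 'd': at 8
pos 32 'b': at 9
pos 33 'b': at 10
pos 34 'd': at 11  emit P1@[29:34]
pos 35 'c': at 15 (via fail)
pos 36 'b': at 16
pos 37 'a': at 17  emit P3@[35:37]
pos 38 'a': at 2 (via fail)
pos 39 'a': at 2 (via fail)
pos 40 'a': at 2 (via fail)
pos 41 'd': at 3
pos 42 'c': at 4
pos 43 'd': at 5  emit P0@[39:43]
pos 44 'a': at 1 (via fail)
pos 45 'a': at 2
pos 46 'a': at 2 (via fail)
pos 47 'd': at 3
pos 48 'c': at 4
pos 49 'd': at 5  emit P0@[45:49]
pos 50 'a': at 1 (via fail)
pos 51 'a': at 2
pos 52 'd': at 3
pos 53 'c': at 4
pos 54 'd': at 5  emit P0@[50:54]

All matches (sorted): [[6,0],[14,1],[18,2],[18,3],[22,2],[22,3],[28,2],[28,3],[34,1],[37,3],[43,0],[49,0],[54,0]]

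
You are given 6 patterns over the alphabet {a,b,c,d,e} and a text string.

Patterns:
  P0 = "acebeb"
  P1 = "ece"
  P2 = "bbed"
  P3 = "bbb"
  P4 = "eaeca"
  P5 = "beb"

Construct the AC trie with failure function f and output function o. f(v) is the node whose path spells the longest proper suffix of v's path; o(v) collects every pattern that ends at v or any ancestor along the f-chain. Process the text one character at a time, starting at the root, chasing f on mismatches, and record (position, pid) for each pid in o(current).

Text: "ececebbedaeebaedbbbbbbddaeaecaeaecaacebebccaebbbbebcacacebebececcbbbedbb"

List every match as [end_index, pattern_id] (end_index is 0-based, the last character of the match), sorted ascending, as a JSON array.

Build automaton:
Trie (insert patterns):
  0='ε' goto a→1 b→10 e→7
  1='a' goto c→2
  2='ac' goto e→3
  3='ace' goto b→4
  4='aceb' goto e→5
  5='acebe' goto b→6
  6='acebeb' goto ·  [P0 ends]
  7='e' goto a→15 c→8
  8='ec' goto e→9
  9='ece' goto ·  [P1 ends]
  10='b' goto b→11 e→19
  11='bb' goto b→14 e→12
  12='bbe' goto d→13
  13='bbed' goto ·  [P2 ends]
  14='bbb' goto ·  [P3 ends]
  15='ea' goto e→16
  16='eae' goto c→17
  17='eaec' goto a→18
  18='eaeca' goto ·  [P4 ends]
  19='be' goto b→20
  20='beb' goto ·  [P5 ends]

Failure links (BFS by depth):
  n1('a'): parent n0 fail=0; on 'a' 0 → fail=0;  out ∅∪∅=∅
  n7('e'): parent n0 fail=0; on 'e' 0 → fail=0;  out ∅∪∅=∅
  n10('b'): parent n0 fail=0; on 'b' 0 → fail=0;  out ∅∪∅=∅
  n2('ac'): parent n1 fail=0; on 'c' 0 → fail=0;  out ∅∪∅=∅
  n8('ec'): parent n7 fail=0; on 'c' 0 → fail=0;  out ∅∪∅=∅
  n11('bb'): parent n10 fail=0; on 'b' 0 → fail=10;  out ∅∪∅=∅
  n15('ea'): parent n7 fail=0; on 'a' 0 → fail=1;  out ∅∪∅=∅
  n19('be'): parent n10 fail=0; on 'e' 0 → fail=7;  out ∅∪∅=∅
  n3('ace'): parent n2 fail=0; on 'e' 0 → fail=7;  out ∅∪∅=∅
  n9('ece'): parent n8 fail=0; on 'e' 0 → fail=7;  out {1}∪∅={1}
  n12('bbe'): parent n11 fail=10; on 'e' 10 → fail=19;  out ∅∪∅=∅
  n14('bbb'): parent n11 fail=10; on 'b' 10 → fail=11;  out {3}∪∅={3}
  n16('eae'): parent n15 fail=1; on 'e' 1→0 → fail=7;  out ∅∪∅=∅
  n20('beb'): parent n19 fail=7; on 'b' 7→0 → fail=10;  out {5}∪∅={5}
  n4('aceb'): parent n3 fail=7; on 'b' 7→0 → fail=10;  out ∅∪∅=∅
  n13('bbed'): parent n12 fail=19; on 'd' 19→7→0 → fail=0;  out {2}∪∅={2}
  n17('eaec'): parent n16 fail=7; on 'c' 7 → fail=8;  out ∅∪∅=∅
  n5('acebe'): parent n4 fail=10; on 'e' 10 → fail=19;  out ∅∪∅=∅
  n18('eaeca'): parent n17 fail=8; on 'a' 8→0 → fail=1;  out {4}∪∅={4}
  n6('acebeb'): parent n5 fail=19; on 'b' 19 → fail=20;  out {0}∪{5}={0,5}

Run:
[0] read 'e'  n0⇒n7
[1] read 'c'  n7⇒n8
[2] read 'e'  n8⇒n9  ** P1@[0:2]
[3] read 'c'  n9⇒n8 (fail-walked)
[4] read 'e'  n8⇒n9  ** P1@[2:4]
[5] read 'b'  n9⇒n10 (fail-walked)
[6] read 'b'  n10⇒n11
[7] read 'e'  n11⇒n12
[8] read 'd'  n12⇒n13  ** P2@[5:8]
[9] read 'a'  n13⇒n1 (fail-walked)
[10] read 'e'  n1⇒n7 (fail-walked)
[11] read 'e'  n7⇒n7 (fail-walked)
[12] read 'b'  n7⇒n10 (fail-walked)
[13] read 'a'  n10⇒n1 (fail-walked)
[14] read 'e'  n1⇒n7 (fail-walked)
[15] read 'd'  n7⇒n0 (fail-walked)
[16] read 'b'  n0⇒n10
[17] read 'b'  n10⇒n11
[18] read 'b'  n11⇒n14  ** P3@[16:18]
[19] read 'b'  n14⇒n14 (fail-walked)  ** P3@[17:19]
[20] read 'b'  n14⇒n14 (fail-walked)  ** P3@[18:20]
[21] read 'b'  n14⇒n14 (fail-walked)  ** P3@[19:21]
[22] read 'd'  n14⇒n0 (fail-walked)
[23] read 'd'  n0⇒n0
[24] read 'a'  n0⇒n1
[25] read 'e'  n1⇒n7 (fail-walked)
[26] read 'a'  n7⇒n15
[27] read 'e'  n15⇒n16
[28] read 'c'  n16⇒n17
[29] read 'a'  n17⇒n18  ** P4@[25:29]
[30] read 'e'  n18⇒n7 (fail-walked)
[31] read 'a'  n7⇒n15
[32] read 'e'  n15⇒n16
[33] read 'c'  n16⇒n17
[34] read 'a'  n17⇒n18  ** P4@[30:34]
[35] read 'a'  n18⇒n1 (fail-walked)
[36] read 'c'  n1⇒n2
[37] read 'e'  n2⇒n3
[38] read 'b'  n3⇒n4
[39] read 'e'  n4⇒n5
[40] read 'b'  n5⇒n6  ** P0@[35:40],P5@[38:40]
[41] read 'c'  n6⇒n0 (fail-walked)
[42] read 'c'  n0⇒n0
[43] read 'a'  n0⇒n1
[44] read 'e'  n1⇒n7 (fail-walked)
[45] read 'b'  n7⇒n10 (fail-walked)
[46] read 'b'  n10⇒n11
[47] read 'b'  n11⇒n14  ** P3@[45:47]
[48] read 'b'  n14⇒n14 (fail-walked)  ** P3@[46:48]
[49] read 'e'  n14⇒n12 (fail-walked)
[50] read 'b'  n12⇒n20 (fail-walked)  ** P5@[48:50]
[51] read 'c'  n20⇒n0 (fail-walked)
[52] read 'a'  n0⇒n1
[53] read 'c'  n1⇒n2
[54] read 'a'  n2⇒n1 (fail-walked)
[55] read 'c'  n1⇒n2
[56] read 'e'  n2⇒n3
[57] read 'b'  n3⇒n4
[58] read 'e'  n4⇒n5
[59] read 'b'  n5⇒n6  ** P0@[54:59],P5@[57:59]
[60] read 'e'  n6⇒n19 (fail-walked)
[61] read 'c'  n19⇒n8 (fail-walked)
[62] read 'e'  n8⇒n9  ** P1@[60:62]
[63] read 'c'  n9⇒n8 (fail-walked)
[64] read 'c'  n8⇒n0 (fail-walked)
[65] read 'b'  n0⇒n10
[66] read 'b'  n10⇒n11
[67] read 'b'  n11⇒n14  ** P3@[65:67]
[68] read 'e'  n14⇒n12 (fail-walked)
[69] read 'd'  n12⇒n13  ** P2@[66:69]
[70] read 'b'  n13⇒n10 (fail-walked)
[71] read 'b'  n10⇒n11

Matches: [[2,1],[4,1],[8,2],[18,3],[19,3],[20,3],[21,3],[29,4],[34,4],[40,0],[40,5],[47,3],[48,3],[50,5],[59,0],[59,5],[62,1],[67,3],[69,2]]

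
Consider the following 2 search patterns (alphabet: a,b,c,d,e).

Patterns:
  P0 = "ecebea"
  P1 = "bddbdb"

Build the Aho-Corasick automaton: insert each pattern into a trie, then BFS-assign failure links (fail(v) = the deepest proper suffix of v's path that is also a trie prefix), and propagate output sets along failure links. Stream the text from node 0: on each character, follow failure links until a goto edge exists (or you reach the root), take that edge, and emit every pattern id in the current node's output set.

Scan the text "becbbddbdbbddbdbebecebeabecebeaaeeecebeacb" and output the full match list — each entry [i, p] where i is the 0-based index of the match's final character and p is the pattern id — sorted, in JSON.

Construct AC machine:
Trie nodes:
  0='ε' goto b→7 e→1
  1='e' goto c→2
  2='ec' goto e→3
  3='ece' goto b→4
  4='eceb' goto e→5
  5='ecebe' goto a→6
  6='ecebea' goto ·  ←P0
  7='b' goto d→8
  8='bd' goto d→9
  9='bdd' goto b→10
  10='bddb' goto d→11
  11='bddbd' goto b→12
  12='bddbdb' goto ·  ←P1

Failure links (BFS by depth):
  n1('e'): parent n0 fail=0; on 'e' 0 → fail=0;  out ∅∪∅=∅
  n7('b'): parent n0 fail=0; on 'b' 0 → fail=0;  out ∅∪∅=∅
  n2('ec'): parent n1 fail=0; on 'c' 0 → fail=0;  out ∅∪∅=∅
  n8('bd'): parent n7 fail=0; on 'd' 0 → fail=0;  out ∅∪∅=∅
  n3('ece'): parent n2 fail=0; on 'e' 0 → fail=1;  out ∅∪∅=∅
  n9('bdd'): parent n8 fail=0; on 'd' 0 → fail=0;  out ∅∪∅=∅
  n4('eceb'): parent n3 fail=1; on 'b' 1→0 → fail=7;  out ∅∪∅=∅
  n10('bddb'): parent n9 fail=0; on 'b' 0 → fail=7;  out ∅∪∅=∅
  n5('ecebe'): parent n4 fail=7; on 'e' 7→0 → fail=1;  out ∅∪∅=∅
  n11('bddbd'): parent n10 fail=7; on 'd' 7 → fail=8;  out ∅∪∅=∅
  n6('ecebea'): parent n5 fail=1; on 'a' 1→0 → fail=0;  out {0}∪∅={0}
  n12('bddbdb'): parent n11 fail=8; on 'b' 8→0 → fail=7;  out {1}∪∅={1}

Text stream:
i=0 'b': node 0→7
i=1 'e': node 7→1 (via fail)
i=2 'c': node 1→2
i=3 'b': node 2→7 (via fail)
i=4 'b': node 7→7 (via fail)
i=5 'd': node 7→8
i=6 'd': node 8→9
i=7 'b': node 9→10
i=8 'd': node 10→11
i=9 'b': node 11→12  ** P1@[4:9]
i=10 'b': node 12→7 (via fail)
i=11 'd': node 7→8
i=12 'd': node 8→9
i=13 'b': node 9→10
i=14 'd': node 10→11
i=15 'b': node 11→12  ** P1@[10:15]
i=16 'e': node 12→1 (via fail)
i=17 'b': node 1→7 (via fail)
i=18 'e': node 7→1 (via fail)
i=19 'c': node 1→2
i=20 'e': node 2→3
i=21 'b': node 3→4
i=22 'e': node 4→5
i=23 'a': node 5→6  ** P0@[18:23]
i=24 'b': node 6→7 (via fail)
i=25 'e': node 7→1 (via fail)
i=26 'c': node 1→2
i=27 'e': node 2→3
i=28 'b': node 3→4
i=29 'e': node 4→5
i=30 'a': node 5→6  ** P0@[25:30]
i=31 'a': node 6→0 (via fail)
i=32 'e': node 0→1
i=33 'e': node 1→1 (via fail)
i=34 'e': node 1→1 (via fail)
i=35 'c': node 1→2
i=36 'e': node 2→3
i=37 'b': node 3→4
i=38 'e': node 4→5
i=39 'a': node 5→6  ** P0@[34:39]
i=40 'c': node 6→0 (via fail)
i=41 'b': node 0→7

Matches: [[9,1],[15,1],[23,0],[30,0],[39,0]]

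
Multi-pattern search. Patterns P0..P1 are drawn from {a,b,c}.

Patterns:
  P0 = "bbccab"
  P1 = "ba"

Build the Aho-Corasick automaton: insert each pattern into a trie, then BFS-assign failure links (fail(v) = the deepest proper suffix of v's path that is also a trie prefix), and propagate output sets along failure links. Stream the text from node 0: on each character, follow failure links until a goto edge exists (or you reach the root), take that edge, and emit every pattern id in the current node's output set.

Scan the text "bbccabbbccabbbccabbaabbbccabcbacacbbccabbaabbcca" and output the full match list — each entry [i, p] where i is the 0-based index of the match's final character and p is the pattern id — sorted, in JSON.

Construct AC machine:
Trie (insert patterns):
  n0 'ε': b→1
  n1 'b': a→7 b→2
  n2 'bb': c→3
  n3 'bbc': c→4
  n4 'bbcc': a→5
  n5 'bbcca': b→6
  n6 'bbccab': ·  [P0 ends]
  n7 'ba': ·  [P1 ends]

BFS fail/out derivation:
  n1('b'): parent n0 fail=0; on 'b' 0 → fail=0;  out ∅∪∅=∅
  n2('bb'): parent n1 fail=0; on 'b' 0 → fail=1;  out ∅∪∅=∅
  n7('ba'): parent n1 fail=0; on 'a' 0 → fail=0;  out {1}∪∅={1}
  n3('bbc'): parent n2 fail=1; on 'c' 1→0 → fail=0;  out ∅∪∅=∅
  n4('bbcc'): parent n3 fail=0; on 'c' 0 → fail=0;  out ∅∪∅=∅
  n5('bbcca'): parent n4 fail=0; on 'a' 0 → fail=0;  out ∅∪∅=∅
  n6('bbccab'): parent n5 fail=0; on 'b' 0 → fail=1;  out {0}∪∅={0}

Text stream:
[0] read 'b'  n0⇒n1
[1] read 'b'  n1⇒n2
[2] read 'c'  n2⇒n3
[3] read 'c'  n3⇒n4
[4] read 'a'  n4⇒n5
[5] read 'b'  n5⇒n6  → match P0@[0:5]
[6] read 'b'  n6⇒n2 (via fail)
[7] read 'b'  n2⇒n2 (via fail)
[8] read 'c'  n2⇒n3
[9] read 'c'  n3⇒n4
[10] read 'a'  n4⇒n5
[11] read 'b'  n5⇒n6  → match P0@[6:11]
[12] read 'b'  n6⇒n2 (via fail)
[13] read 'b'  n2⇒n2 (via fail)
[14] read 'c'  n2⇒n3
[15] read 'c'  n3⇒n4
[16] read 'a'  n4⇒n5
[17] read 'b'  n5⇒n6  → match P0@[12:17]
[18] read 'b'  n6⇒n2 (via fail)
[19] read 'a'  n2⇒n7 (via fail)  → match P1@[18:19]
[20] read 'a'  n7⇒n0 (via fail)
[21] read 'b'  n0⇒n1
[22] read 'b'  n1⇒n2
[23] read 'b'  n2⇒n2 (via fail)
[24] read 'c'  n2⇒n3
[25] read 'c'  n3⇒n4
[26] read 'a'  n4⇒n5
[27] read 'b'  n5⇒n6  → match P0@[22:27]
[28] read 'c'  n6⇒n0 (via fail)
[29] read 'b'  n0⇒n1
[30] read 'a'  n1⇒n7  → match P1@[29:30]
[31] read 'c'  n7⇒n0 (via fail)
[32] read 'a'  n0⇒n0
[33] read 'c'  n0⇒n0
[34] read 'b'  n0⇒n1
[35] read 'b'  n1⇒n2
[36] read 'c'  n2⇒n3
[37] read 'c'  n3⇒n4
[38] read 'a'  n4⇒n5
[39] read 'b'  n5⇒n6  → match P0@[34:39]
[40] read 'b'  n6⇒n2 (via fail)
[41] read 'a'  n2⇒n7 (via fail)  → match P1@[40:41]
[42] read 'a'  n7⇒n0 (via fail)
[43] read 'b'  n0⇒n1
[44] read 'b'  n1⇒n2
[45] read 'c'  n2⇒n3
[46] read 'c'  n3⇒n4
[47] read 'a'  n4⇒n5

All matches (sorted): [[5,0],[11,0],[17,0],[19,1],[27,0],[30,1],[39,0],[41,1]]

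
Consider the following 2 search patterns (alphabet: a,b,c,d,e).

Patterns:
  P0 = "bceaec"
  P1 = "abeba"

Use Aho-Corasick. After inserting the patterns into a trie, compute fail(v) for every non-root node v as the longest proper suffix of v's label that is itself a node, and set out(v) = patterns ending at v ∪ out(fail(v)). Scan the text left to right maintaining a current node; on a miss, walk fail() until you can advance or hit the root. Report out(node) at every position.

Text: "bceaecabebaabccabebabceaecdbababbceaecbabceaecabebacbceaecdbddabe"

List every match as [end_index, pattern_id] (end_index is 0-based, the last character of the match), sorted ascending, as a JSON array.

Build automaton:
Trie (insert patterns):
  0='ε' goto a→7 b→1
  1='b' goto c→2
  2='bc' goto e→3
  3='bce' goto a→4
  4='bcea' goto e→5
  5='bceae' goto c→6
  6='bceaec' goto ·  [P0 ends]
  7='a' goto b→8
  8='ab' goto e→9
  9='abe' goto b→10
  10='abeb' goto a→11
  11='abeba' goto ·  [P1 ends]

BFS fail/out derivation:
  fail(1) 'b': from fail(0)=0 chase 'b': 0 ⇒ 0;  out=∅∪out(0)=∅
  fail(7) 'a': from fail(0)=0 chase 'a': 0 ⇒ 0;  out=∅∪out(0)=∅
  fail(2) 'bc': from fail(1)=0 chase 'c': 0 ⇒ 0;  out=∅∪out(0)=∅
  fail(8) 'ab': from fail(7)=0 chase 'b': 0 ⇒ 1;  out=∅∪out(1)=∅
  fail(3) 'bce': from fail(2)=0 chase 'e': 0 ⇒ 0;  out=∅∪out(0)=∅
  fail(9) 'abe': from fail(8)=1 chase 'e': 1→0 ⇒ 0;  out=∅∪out(0)=∅
  fail(4) 'bcea': from fail(3)=0 chase 'a': 0 ⇒ 7;  out=∅∪out(7)=∅
  fail(10) 'abeb': from fail(9)=0 chase 'b': 0 ⇒ 1;  out=∅∪out(1)=∅
  fail(5) 'bceae': from fail(4)=7 chase 'e': 7→0 ⇒ 0;  out=∅∪out(0)=∅
  fail(11) 'abeba': from fail(10)=1 chase 'a': 1→0 ⇒ 7;  out={1}∪out(7)={1}
  fail(6) 'bceaec': from fail(5)=0 chase 'c': 0 ⇒ 0;  out={0}∪out(0)={0}

Scan:
pos 0 'b': at 1
pos 1 'c': at 2
pos 2 'e': at 3
pos 3 'a': at 4
pos 4 'e': at 5
pos 5 'c': at 6  → match P0@[0:5]
pos 6 'a': at 7 (fail-walked)
pos 7 'b': at 8
pos 8 'e': at 9
pos 9 'b': at 10
pos 10 'a': at 11  → match P1@[6:10]
pos 11 'a': at 7 (fail-walked)
pos 12 'b': at 8
pos 13 'c': at 2 (fail-walked)
pos 14 'c': at 0 (fail-walked)
pos 15 'a': at 7
pos 16 'b': at 8
pos 17 'e': at 9
pos 18 'b': at 10
pos 19 'a': at 11  → match P1@[15:19]
pos 20 'b': at 8 (fail-walked)
pos 21 'c': at 2 (fail-walked)
pos 22 'e': at 3
pos 23 'a': at 4
pos 24 'e': at 5
pos 25 'c': at 6  → match P0@[20:25]
pos 26 'd': at 0 (fail-walked)
pos 27 'b': at 1
pos 28 'a': at 7 (fail-walked)
pos 29 'b': at 8
pos 30 'a': at 7 (fail-walked)
pos 31 'b': at 8
pos 32 'b': at 1 (fail-walked)
pos 33 'c': at 2
pos 34 'e': at 3
pos 35 'a': at 4
pos 36 'e': at 5
pos 37 'c': at 6  → match P0@[32:37]
pos 38 'b': at 1 (fail-walked)
pos 39 'a': at 7 (fail-walked)
pos 40 'b': at 8
pos 41 'c': at 2 (fail-walked)
pos 42 'e': at 3
pos 43 'a': at 4
pos 44 'e': at 5
pos 45 'c': at 6  → match P0@[40:45]
pos 46 'a': at 7 (fail-walked)
pos 47 'b': at 8
pos 48 'e': at 9
pos 49 'b': at 10
pos 50 'a': at 11  → match P1@[46:50]
pos 51 'c': at 0 (fail-walked)
pos 52 'b': at 1
pos 53 'c': at 2
pos 54 'e': at 3
pos 55 'a': at 4
pos 56 'e': at 5
pos 57 'c': at 6  → match P0@[52:57]
pos 58 'd': at 0 (fail-walked)
pos 59 'b': at 1
pos 60 'd': at 0 (fail-walked)
pos 61 'd': at 0
pos 62 'a': at 7
pos 63 'b': at 8
pos 64 'e': at 9

All matches (sorted): [[5,0],[10,1],[19,1],[25,0],[37,0],[45,0],[50,1],[57,0]]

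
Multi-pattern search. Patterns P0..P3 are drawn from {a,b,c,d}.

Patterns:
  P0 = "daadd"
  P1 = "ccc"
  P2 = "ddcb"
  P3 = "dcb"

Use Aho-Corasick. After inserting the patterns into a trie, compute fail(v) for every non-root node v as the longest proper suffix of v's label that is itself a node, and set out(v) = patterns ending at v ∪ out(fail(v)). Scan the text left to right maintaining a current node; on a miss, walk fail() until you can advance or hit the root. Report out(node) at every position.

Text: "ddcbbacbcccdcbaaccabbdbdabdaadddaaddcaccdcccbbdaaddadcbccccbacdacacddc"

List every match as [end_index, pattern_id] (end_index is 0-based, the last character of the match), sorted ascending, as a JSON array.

Construct AC machine:
Trie nodes:
  n0 'ε': c→6 d→1
  n1 'd': a→2 c→12 d→9
  n2 'da': a→3
  n3 'daa': d→4
  n4 'daad': d→5
  n5 'daadd': ·  ←P0
  n6 'c': c→7
  n7 'cc': c→8
  n8 'ccc': ·  ←P1
  n9 'dd': c→10
  n10 'ddc': b→11
  n11 'ddcb': ·  ←P2
  n12 'dc': b→13
  n13 'dcb': ·  ←P3

Failure links (BFS by depth):
  n1('d'): parent n0 fail=0; on 'd' 0 → fail=0;  out ∅∪∅=∅
  n6('c'): parent n0 fail=0; on 'c' 0 → fail=0;  out ∅∪∅=∅
  n2('da'): parent n1 fail=0; on 'a' 0 → fail=0;  out ∅∪∅=∅
  n7('cc'): parent n6 fail=0; on 'c' 0 → fail=6;  out ∅∪∅=∅
  n9('dd'): parent n1 fail=0; on 'd' 0 → fail=1;  out ∅∪∅=∅
  n12('dc'): parent n1 fail=0; on 'c' 0 → fail=6;  out ∅∪∅=∅
  n3('daa'): parent n2 fail=0; on 'a' 0 → fail=0;  out ∅∪∅=∅
  n8('ccc'): parent n7 fail=6; on 'c' 6 → fail=7;  out {1}∪∅={1}
  n10('ddc'): parent n9 fail=1; on 'c' 1 → fail=12;  out ∅∪∅=∅
  n13('dcb'): parent n12 fail=6; on 'b' 6→0 → fail=0;  out {3}∪∅={3}
  n4('daad'): parent n3 fail=0; on 'd' 0 → fail=1;  out ∅∪∅=∅
  n11('ddcb'): parent n10 fail=12; on 'b' 12 → fail=13;  out {2}∪{3}={2,3}
  n5('daadd'): parent n4 fail=1; on 'd' 1 → fail=9;  out {0}∪∅={0}

Text stream:
[0] read 'd'  n0⇒n1
[1] read 'd'  n1⇒n9
[2] read 'c'  n9⇒n10
[3] read 'b'  n10⇒n11  → match P2@[0:3],P3@[1:3]
[4] read 'b'  n11⇒n0 (fail-walked)
[5] read 'a'  n0⇒n0
[6] read 'c'  n0⇒n6
[7] read 'b'  n6⇒n0 (fail-walked)
[8] read 'c'  n0⇒n6
[9] read 'c'  n6⇒n7
[10] read 'c'  n7⇒n8  → match P1@[8:10]
[11] read 'd'  n8⇒n1 (fail-walked)
[12] read 'c'  n1⇒n12
[13] read 'b'  n12⇒n13  → match P3@[11:13]
[14] read 'a'  n13⇒n0 (fail-walked)
[15] read 'a'  n0⇒n0
[16] read 'c'  n0⇒n6
[17] read 'c'  n6⇒n7
[18] read 'a'  n7⇒n0 (fail-walked)
[19] read 'b'  n0⇒n0
[20] read 'b'  n0⇒n0
[21] read 'd'  n0⇒n1
[22] read 'b'  n1⇒n0 (fail-walked)
[23] read 'd'  n0⇒n1
[24] read 'a'  n1⇒n2
[25] read 'b'  n2⇒n0 (fail-walked)
[26] read 'd'  n0⇒n1
[27] read 'a'  n1⇒n2
[28] read 'a'  n2⇒n3
[29] read 'd'  n3⇒n4
[30] read 'd'  n4⇒n5  → match P0@[26:30]
[31] read 'd'  n5⇒n9 (fail-walked)
[32] read 'a'  n9⇒n2 (fail-walked)
[33] read 'a'  n2⇒n3
[34] read 'd'  n3⇒n4
[35] read 'd'  n4⇒n5  → match P0@[31:35]
[36] read 'c'  n5⇒n10 (fail-walked)
[37] read 'a'  n10⇒n0 (fail-walked)
[38] read 'c'  n0⇒n6
[39] read 'c'  n6⇒n7
[40] read 'd'  n7⇒n1 (fail-walked)
[41] read 'c'  n1⇒n12
[42] read 'c'  n12⇒n7 (fail-walked)
[43] read 'c'  n7⇒n8  → match P1@[41:43]
[44] read 'b'  n8⇒n0 (fail-walked)
[45] read 'b'  n0⇒n0
[46] read 'd'  n0⇒n1
[47] read 'a'  n1⇒n2
[48] read 'a'  n2⇒n3
[49] read 'd'  n3⇒n4
[50] read 'd'  n4⇒n5  → match P0@[46:50]
[51] read 'a'  n5⇒n2 (fail-walked)
[52] read 'd'  n2⇒n1 (fail-walked)
[53] read 'c'  n1⇒n12
[54] read 'b'  n12⇒n13  → match P3@[52:54]
[55] read 'c'  n13⇒n6 (fail-walked)
[56] read 'c'  n6⇒n7
[57] read 'c'  n7⇒n8  → match P1@[55:57]
[58] read 'c'  n8⇒n8 (fail-walked)  → match P1@[56:58]
[59] read 'b'  n8⇒n0 (fail-walked)
[60] read 'a'  n0⇒n0
[61] read 'c'  n0⇒n6
[62] read 'd'  n6⇒n1 (fail-walked)
[63] read 'a'  n1⇒n2
[64] read 'c'  n2⇒n6 (fail-walked)
[65] read 'a'  n6⇒n0 (fail-walked)
[66] read 'c'  n0⇒n6
[67] read 'd'  n6⇒n1 (fail-walked)
[68] read 'd'  n1⇒n9
[69] read 'c'  n9⇒n10

Result: [[3,2],[3,3],[10,1],[13,3],[30,0],[35,0],[43,1],[50,0],[54,3],[57,1],[58,1]]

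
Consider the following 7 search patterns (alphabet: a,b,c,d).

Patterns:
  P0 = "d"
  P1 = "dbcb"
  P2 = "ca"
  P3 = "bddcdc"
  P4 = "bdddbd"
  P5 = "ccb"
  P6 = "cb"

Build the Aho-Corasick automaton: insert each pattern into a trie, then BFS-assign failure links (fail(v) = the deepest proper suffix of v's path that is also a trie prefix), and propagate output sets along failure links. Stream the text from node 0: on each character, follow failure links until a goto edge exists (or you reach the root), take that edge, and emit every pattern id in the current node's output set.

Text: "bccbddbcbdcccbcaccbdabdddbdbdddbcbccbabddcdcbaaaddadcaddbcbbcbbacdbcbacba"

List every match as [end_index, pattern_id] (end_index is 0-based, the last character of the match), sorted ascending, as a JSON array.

Build:
Trie (insert patterns):
  n0 'ε': b→7 c→5 d→1
  n1 'd': b→2  ←P0
  n2 'db': c→3
  n3 'dbc': b→4
  n4 'dbcb': ·  ←P1
  n5 'c': a→6 b→18 c→16
  n6 'ca': ·  ←P2
  n7 'b': d→8
  n8 'bd': d→9
  n9 'bdd': c→10 d→13
  n10 'bddc': d→11
  n11 'bddcd': c→12
  n12 'bddcdc': ·  ←P3
  n13 'bddd': b→14
  n14 'bdddb': d→15
  n15 'bdddbd': ·  ←P4
  n16 'cc': b→17
  n17 'ccb': ·  ←P5
  n18 'cb': ·  ←P6

BFS fail/out derivation:
  fail(1) 'd': from fail(0)=0 chase 'd': 0 ⇒ 0;  out={0}∪out(0)={0}
  fail(5) 'c': from fail(0)=0 chase 'c': 0 ⇒ 0;  out=∅∪out(0)=∅
  fail(7) 'b': from fail(0)=0 chase 'b': 0 ⇒ 0;  out=∅∪out(0)=∅
  fail(2) 'db': from fail(1)=0 chase 'b': 0 ⇒ 7;  out=∅∪out(7)=∅
  fail(6) 'ca': from fail(5)=0 chase 'a': 0 ⇒ 0;  out={2}∪out(0)={2}
  fail(8) 'bd': from fail(7)=0 chase 'd': 0 ⇒ 1;  out=∅∪out(1)={0}
  fail(16) 'cc': from fail(5)=0 chase 'c': 0 ⇒ 5;  out=∅∪out(5)=∅
  fail(18) 'cb': from fail(5)=0 chase 'b': 0 ⇒ 7;  out={6}∪out(7)={6}
  fail(3) 'dbc': from fail(2)=7 chase 'c': 7→0 ⇒ 5;  out=∅∪out(5)=∅
  fail(9) 'bdd': from fail(8)=1 chase 'd': 1→0 ⇒ 1;  out=∅∪out(1)={0}
  fail(17) 'ccb': from fail(16)=5 chase 'b': 5 ⇒ 18;  out={5}∪out(18)={5,6}
  fail(4) 'dbcb': from fail(3)=5 chase 'b': 5 ⇒ 18;  out={1}∪out(18)={1,6}
  fail(10) 'bddc': from fail(9)=1 chase 'c': 1→0 ⇒ 5;  out=∅∪out(5)=∅
  fail(13) 'bddd': from fail(9)=1 chase 'd': 1→0 ⇒ 1;  out=∅∪out(1)={0}
  fail(11) 'bddcd': from fail(10)=5 chase 'd': 5→0 ⇒ 1;  out=∅∪out(1)={0}
  fail(14) 'bdddb': from fail(13)=1 chase 'b': 1 ⇒ 2;  out=∅∪out(2)=∅
  fail(12) 'bddcdc': from fail(11)=1 chase 'c': 1→0 ⇒ 5;  out={3}∪out(5)={3}
  fail(15) 'bdddbd': from fail(14)=2 chase 'd': 2→7 ⇒ 8;  out={4}∪out(8)={0,4}

Text stream:
pos 0 'b': at 7
pos 1 'c': at 5 ·f
pos 2 'c': at 16
pos 3 'b': at 17  emit P5@[1:3],P6@[2:3]
pos 4 'd': at 8 ·f  emit P0@[4:4]
pos 5 'd': at 9  emit P0@[5:5]
pos 6 'b': at 2 ·f
pos 7 'c': at 3
pos 8 'b': at 4  emit P1@[5:8],P6@[7:8]
pos 9 'd': at 8 ·f  emit P0@[9:9]
pos 10 'c': at 5 ·f
pos 11 'c': at 16
pos 12 'c': at 16 ·f
pos 13 'b': at 17  emit P5@[11:13],P6@[12:13]
pos 14 'c': at 5 ·f
pos 15 'a': at 6  emit P2@[14:15]
pos 16 'c': at 5 ·f
pos 17 'c': at 16
pos 18 'b': at 17  emit P5@[16:18],P6@[17:18]
pos 19 'd': at 8 ·f  emit P0@[19:19]
pos 20 'a': at 0 ·f
pos 21 'b': at 7
pos 22 'd': at 8  emit P0@[22:22]
pos 23 'd': at 9  emit P0@[23:23]
pos 24 'd': at 13  emit P0@[24:24]
pos 25 'b': at 14
pos 26 'd': at 15  emit P0@[26:26],P4@[21:26]
pos 27 'b': at 2 ·f
pos 28 'd': at 8 ·f  emit P0@[28:28]
pos 29 'd': at 9  emit P0@[29:29]
pos 30 'd': at 13  emit P0@[30:30]
pos 31 'b': at 14
pos 32 'c': at 3 ·f
pos 33 'b': at 4  emit P1@[30:33],P6@[32:33]
pos 34 'c': at 5 ·f
pos 35 'c': at 16
pos 36 'b': at 17  emit P5@[34:36],P6@[35:36]
pos 37 'a': at 0 ·f
pos 38 'b': at 7
pos 39 'd': at 8  emit P0@[39:39]
pos 40 'd': at 9  emit P0@[40:40]
pos 41 'c': at 10
pos 42 'd': at 11  emit P0@[42:42]
pos 43 'c': at 12  emit P3@[38:43]
pos 44 'b': at 18 ·f  emit P6@[43:44]
pos 45 'a': at 0 ·f
pos 46 'a': at 0
pos 47 'a': at 0
pos 48 'd': at 1  emit P0@[48:48]
pos 49 'd': at 1 ·f  emit P0@[49:49]
pos 50 'a': at 0 ·f
pos 51 'd': at 1  emit P0@[51:51]
pos 52 'c': at 5 ·f
pos 53 'a': at 6  emit P2@[52:53]
pos 54 'd': at 1 ·f  emit P0@[54:54]
pos 55 'd': at 1 ·f  emit P0@[55:55]
pos 56 'b': at 2
pos 57 'c': at 3
pos 58 'b': at 4  emit P1@[55:58],P6@[57:58]
pos 59 'b': at 7 ·f
pos 60 'c': at 5 ·f
pos 61 'b': at 18  emit P6@[60:61]
pos 62 'b': at 7 ·f
pos 63 'a': at 0 ·f
pos 64 'c': at 5
pos 65 'd': at 1 ·f  emit P0@[65:65]
pos 66 'b': at 2
pos 67 'c': at 3
pos 68 'b': at 4  emit P1@[65:68],P6@[67:68]
pos 69 'a': at 0 ·f
pos 70 'c': at 5
pos 71 'b': at 18  emit P6@[70:71]
pos 72 'a': at 0 ·f

Matches: [[3,5],[3,6],[4,0],[5,0],[8,1],[8,6],[9,0],[13,5],[13,6],[15,2],[18,5],[18,6],[19,0],[22,0],[23,0],[24,0],[26,0],[26,4],[28,0],[29,0],[30,0],[33,1],[33,6],[36,5],[36,6],[39,0],[40,0],[42,0],[43,3],[44,6],[48,0],[49,0],[51,0],[53,2],[54,0],[55,0],[58,1],[58,6],[61,6],[65,0],[68,1],[68,6],[71,6]]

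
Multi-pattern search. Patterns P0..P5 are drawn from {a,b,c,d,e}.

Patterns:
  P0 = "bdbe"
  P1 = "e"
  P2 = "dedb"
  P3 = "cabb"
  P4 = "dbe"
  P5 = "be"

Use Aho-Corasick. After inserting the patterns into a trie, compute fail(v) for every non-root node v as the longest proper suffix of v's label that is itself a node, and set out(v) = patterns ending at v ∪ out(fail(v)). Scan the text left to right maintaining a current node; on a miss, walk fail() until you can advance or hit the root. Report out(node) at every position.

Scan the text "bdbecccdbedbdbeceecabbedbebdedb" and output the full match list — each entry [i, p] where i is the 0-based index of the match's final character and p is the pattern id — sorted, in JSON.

Construct AC machine:
Trie (insert patterns):
  n0 'ε': b→1 c→10 d→6 e→5
  n1 'b': d→2 e→16
  n2 'bd': b→3
  n3 'bdb': e→4
  n4 'bdbe': ·  [P0 ends]
  n5 'e': ·  [P1 ends]
  n6 'd': b→14 e→7
  n7 'de': d→8
  n8 'ded': b→9
  n9 'dedb': ·  [P2 ends]
  n10 'c': a→11
  n11 'ca': b→12
  n12 'cab': b→13
  n13 'cabb': ·  [P3 ends]
  n14 'db': e→15
  n15 'dbe': ·  [P4 ends]
  n16 'be': ·  [P5 ends]

Failure links (BFS by depth):
  n1('b'): parent n0 fail=0; on 'b' 0 → fail=0;  out ∅∪∅=∅
  n5('e'): parent n0 fail=0; on 'e' 0 → fail=0;  out {1}∪∅={1}
  n6('d'): parent n0 fail=0; on 'd' 0 → fail=0;  out ∅∪∅=∅
  n10('c'): parent n0 fail=0; on 'c' 0 → fail=0;  out ∅∪∅=∅
  n2('bd'): parent n1 fail=0; on 'd' 0 → fail=6;  out ∅∪∅=∅
  n7('de'): parent n6 fail=0; on 'e' 0 → fail=5;  out ∅∪{1}={1}
  n11('ca'): parent n10 fail=0; on 'a' 0 → fail=0;  out ∅∪∅=∅
  n14('db'): parent n6 fail=0; on 'b' 0 → fail=1;  out ∅∪∅=∅
  n16('be'): parent n1 fail=0; on 'e' 0 → fail=5;  out {5}∪{1}={1,5}
  n3('bdb'): parent n2 fail=6; on 'b' 6 → fail=14;  out ∅∪∅=∅
  n8('ded'): parent n7 fail=5; on 'd' 5→0 → fail=6;  out ∅∪∅=∅
  n12('cab'): parent n11 fail=0; on 'b' 0 → fail=1;  out ∅∪∅=∅
  n15('dbe'): parent n14 fail=1; on 'e' 1 → fail=16;  out {4}∪{1,5}={1,4,5}
  n4('bdbe'): parent n3 fail=14; on 'e' 14 → fail=15;  out {0}∪{1,4,5}={0,1,4,5}
  n9('dedb'): parent n8 fail=6; on 'b' 6 → fail=14;  out {2}∪∅={2}
  n13('cabb'): parent n12 fail=1; on 'b' 1→0 → fail=1;  out {3}∪∅={3}

Scan:
[0] read 'b'  n0⇒n1
[1] read 'd'  n1⇒n2
[2] read 'b'  n2⇒n3
[3] read 'e'  n3⇒n4  → match P0@[0:3],P1@[3:3],P4@[1:3],P5@[2:3]
[4] read 'c'  n4⇒n10 ·f
[5] read 'c'  n10⇒n10 ·f
[6] read 'c'  n10⇒n10 ·f
[7] read 'd'  n10⇒n6 ·f
[8] read 'b'  n6⇒n14
[9] read 'e'  n14⇒n15  → match P1@[9:9],P4@[7:9],P5@[8:9]
[10] read 'd'  n15⇒n6 ·f
[11] read 'b'  n6⇒n14
[12] read 'd'  n14⇒n2 ·f
[13] read 'b'  n2⇒n3
[14] read 'e'  n3⇒n4  → match P0@[11:14],P1@[14:14],P4@[12:14],P5@[13:14]
[15] read 'c'  n4⇒n10 ·f
[16] read 'e'  n10⇒n5 ·f  → match P1@[16:16]
[17] read 'e'  n5⇒n5 ·f  → match P1@[17:17]
[18] read 'c'  n5⇒n10 ·f
[19] read 'a'  n10⇒n11
[20] read 'b'  n11⇒n12
[21] read 'b'  n12⇒n13  → match P3@[18:21]
[22] read 'e'  n13⇒n16 ·f  → match P1@[22:22],P5@[21:22]
[23] read 'd'  n16⇒n6 ·f
[24] read 'b'  n6⇒n14
[25] read 'e'  n14⇒n15  → match P1@[25:25],P4@[23:25],P5@[24:25]
[26] read 'b'  n15⇒n1 ·f
[27] read 'd'  n1⇒n2
[28] read 'e'  n2⇒n7 ·f  → match P1@[28:28]
[29] read 'd'  n7⇒n8
[30] read 'b'  n8⇒n9  → match P2@[27:30]

Result: [[3,0],[3,1],[3,4],[3,5],[9,1],[9,4],[9,5],[14,0],[14,1],[14,4],[14,5],[16,1],[17,1],[21,3],[22,1],[22,5],[25,1],[25,4],[25,5],[28,1],[30,2]]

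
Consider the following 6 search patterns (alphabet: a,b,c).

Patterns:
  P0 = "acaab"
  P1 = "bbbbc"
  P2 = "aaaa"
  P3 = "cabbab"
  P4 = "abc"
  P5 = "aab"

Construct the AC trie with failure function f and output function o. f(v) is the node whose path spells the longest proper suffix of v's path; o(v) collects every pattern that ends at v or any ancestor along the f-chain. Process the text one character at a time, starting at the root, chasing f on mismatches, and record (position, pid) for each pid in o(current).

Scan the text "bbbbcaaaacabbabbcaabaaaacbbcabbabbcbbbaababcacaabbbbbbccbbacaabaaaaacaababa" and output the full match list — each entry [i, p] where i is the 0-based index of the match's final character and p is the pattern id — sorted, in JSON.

Construct AC machine:
Trie (insert patterns):
  0='ε' goto a→1 b→6 c→14
  1='a' goto a→11 b→20 c→2
  2='ac' goto a→3
  3='aca' goto a→4
  4='acaa' goto b→5
  5='acaab' goto ·  [P0 ends]
  6='b' goto b→7
  7='bb' goto b→8
  8='bbb' goto b→9
  9='bbbb' goto c→10
  10='bbbbc' goto ·  [P1 ends]
  11='aa' goto a→12 b→22
  12='aaa' goto a→13
  13='aaaa' goto ·  [P2 ends]
  14='c' goto a→15
  15='ca' goto b→16
  16='cab' goto b→17
  17='cabb' goto a→18
  18='cabba' goto b→19
  19='cabbab' goto ·  [P3 ends]
  20='ab' goto c→21
  21='abc' goto ·  [P4 ends]
  22='aab' goto ·  [P5 ends]

Failure links (BFS by depth):
  n1('a'): parent n0 fail=0; on 'a' 0 → fail=0;  out ∅∪∅=∅
  n6('b'): parent n0 fail=0; on 'b' 0 → fail=0;  out ∅∪∅=∅
  n14('c'): parent n0 fail=0; on 'c' 0 → fail=0;  out ∅∪∅=∅
  n2('ac'): parent n1 fail=0; on 'c' 0 → fail=14;  out ∅∪∅=∅
  n7('bb'): parent n6 fail=0; on 'b' 0 → fail=6;  out ∅∪∅=∅
  n11('aa'): parent n1 fail=0; on 'a' 0 → fail=1;  out ∅∪∅=∅
  n15('ca'): parent n14 fail=0; on 'a' 0 → fail=1;  out ∅∪∅=∅
  n20('ab'): parent n1 fail=0; on 'b' 0 → fail=6;  out ∅∪∅=∅
  n3('aca'): parent n2 fail=14; on 'a' 14 → fail=15;  out ∅∪∅=∅
  n8('bbb'): parent n7 fail=6; on 'b' 6 → fail=7;  out ∅∪∅=∅
  n12('aaa'): parent n11 fail=1; on 'a' 1 → fail=11;  out ∅∪∅=∅
  n16('cab'): parent n15 fail=1; on 'b' 1 → fail=20;  out ∅∪∅=∅
  n21('abc'): parent n20 fail=6; on 'c' 6→0 → fail=14;  out {4}∪∅={4}
  n22('aab'): parent n11 fail=1; on 'b' 1 → fail=20;  out {5}∪∅={5}
  n4('acaa'): parent n3 fail=15; on 'a' 15→1 → fail=11;  out ∅∪∅=∅
  n9('bbbb'): parent n8 fail=7; on 'b' 7 → fail=8;  out ∅∪∅=∅
  n13('aaaa'): parent n12 fail=11; on 'a' 11 → fail=12;  out {2}∪∅={2}
  n17('cabb'): parent n16 fail=20; on 'b' 20→6 → fail=7;  out ∅∪∅=∅
  n5('acaab'): parent n4 fail=11; on 'b' 11 → fail=22;  out {0}∪{5}={0,5}
  n10('bbbbc'): parent n9 fail=8; on 'c' 8→7→6→0 → fail=14;  out {1}∪∅={1}
  n18('cabba'): parent n17 fail=7; on 'a' 7→6→0 → fail=1;  out ∅∪∅=∅
  n19('cabbab'): parent n18 fail=1; on 'b' 1 → fail=20;  out {3}∪∅={3}

Text stream:
[0] read 'b'  n0⇒n6
[1] read 'b'  n6⇒n7
[2] read 'b'  n7⇒n8
[3] read 'b'  n8⇒n9
[4] read 'c'  n9⇒n10  emit P1@[0:4]
[5] read 'a'  n10⇒n15 (via fail)
[6] read 'a'  n15⇒n11 (via fail)
[7] read 'a'  n11⇒n12
[8] read 'a'  n12⇒n13  emit P2@[5:8]
[9] read 'c'  n13⇒n2 (via fail)
[10] read 'a'  n2⇒n3
[11] read 'b'  n3⇒n16 (via fail)
[12] read 'b'  n16⇒n17
[13] read 'a'  n17⇒n18
[14] read 'b'  n18⇒n19  emit P3@[9:14]
[15] read 'b'  n19⇒n7 (via fail)
[16] read 'c'  n7⇒n14 (via fail)
[17] read 'a'  n14⇒n15
[18] read 'a'  n15⇒n11 (via fail)
[19] read 'b'  n11⇒n22  emit P5@[17:19]
[20] read 'a'  n22⇒n1 (via fail)
[21] read 'a'  n1⇒n11
[22] read 'a'  n11⇒n12
[23] read 'a'  n12⇒n13  emit P2@[20:23]
[24] read 'c'  n13⇒n2 (via fail)
[25] read 'b'  n2⇒n6 (via fail)
[26] read 'b'  n6⇒n7
[27] read 'c'  n7⇒n14 (via fail)
[28] read 'a'  n14⇒n15
[29] read 'b'  n15⇒n16
[30] read 'b'  n16⇒n17
[31] read 'a'  n17⇒n18
[32] read 'b'  n18⇒n19  emit P3@[27:32]
[33] read 'b'  n19⇒n7 (via fail)
[34] read 'c'  n7⇒n14 (via fail)
[35] read 'b'  n14⇒n6 (via fail)
[36] read 'b'  n6⇒n7
[37] read 'b'  n7⇒n8
[38] read 'a'  n8⇒n1 (via fail)
[39] read 'a'  n1⇒n11
[40] read 'b'  n11⇒n22  emit P5@[38:40]
[41] read 'a'  n22⇒n1 (via fail)
[42] read 'b'  n1⇒n20
[43] read 'c'  n20⇒n21  emit P4@[41:43]
[44] read 'a'  n21⇒n15 (via fail)
[45] read 'c'  n15⇒n2 (via fail)
[46] read 'a'  n2⇒n3
[47] read 'a'  n3⇒n4
[48] read 'b'  n4⇒n5  emit P0@[44:48],P5@[46:48]
[49] read 'b'  n5⇒n7 (via fail)
[50] read 'b'  n7⇒n8
[51] read 'b'  n8⇒n9
[52] read 'b'  n9⇒n9 (via fail)
[53] read 'b'  n9⇒n9 (via fail)
[54] read 'c'  n9⇒n10  emit P1@[50:54]
[55] read 'c'  n10⇒n14 (via fail)
[56] read 'b'  n14⇒n6 (via fail)
[57] read 'b'  n6⇒n7
[58] read 'a'  n7⇒n1 (via fail)
[59] read 'c'  n1⇒n2
[60] read 'a'  n2⇒n3
[61] read 'a'  n3⇒n4
[62] read 'b'  n4⇒n5  emit P0@[58:62],P5@[60:62]
[63] read 'a'  n5⇒n1 (via fail)
[64] read 'a'  n1⇒n11
[65] read 'a'  n11⇒n12
[66] read 'a'  n12⇒n13  emit P2@[63:66]
[67] read 'a'  n13⇒n13 (via fail)  emit P2@[64:67]
[68] read 'c'  n13⇒n2 (via fail)
[69] read 'a'  n2⇒n3
[70] read 'a'  n3⇒n4
[71] read 'b'  n4⇒n5  emit P0@[67:71],P5@[69:71]
[72] read 'a'  n5⇒n1 (via fail)
[73] read 'b'  n1⇒n20
[74] read 'a'  n20⇒n1 (via fail)

Matches: [[4,1],[8,2],[14,3],[19,5],[23,2],[32,3],[40,5],[43,4],[48,0],[48,5],[54,1],[62,0],[62,5],[66,2],[67,2],[71,0],[71,5]]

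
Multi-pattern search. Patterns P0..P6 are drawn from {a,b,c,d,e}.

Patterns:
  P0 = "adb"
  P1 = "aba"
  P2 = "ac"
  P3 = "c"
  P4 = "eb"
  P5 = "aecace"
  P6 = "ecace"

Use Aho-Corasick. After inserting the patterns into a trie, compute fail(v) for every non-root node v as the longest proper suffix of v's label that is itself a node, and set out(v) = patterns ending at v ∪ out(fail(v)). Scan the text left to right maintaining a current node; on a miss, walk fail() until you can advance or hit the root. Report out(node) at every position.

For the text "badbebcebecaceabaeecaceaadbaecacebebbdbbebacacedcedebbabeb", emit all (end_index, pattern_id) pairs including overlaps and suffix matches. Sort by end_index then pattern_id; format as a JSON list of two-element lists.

Construct AC machine:
Trie nodes:
  n0 'ε': a→1 c→7 e→8
  n1 'a': b→4 c→6 d→2 e→10
  n2 'ad': b→3
  n3 'adb': ·  ←P0
  n4 'ab': a→5
  n5 'aba': ·  ←P1
  n6 'ac': ·  ←P2
  n7 'c': ·  ←P3
  n8 'e': b→9 c→15
  n9 'eb': ·  ←P4
  n10 'ae': c→11
  n11 'aec': a→12
  n12 'aeca': c→13
  n13 'aecac': e→14
  n14 'aecace': ·  ←P5
  n15 'ec': a→16
  n16 'eca': c→17
  n17 'ecac': e→18
  n18 'ecace': ·  ←P6

BFS fail/out derivation:
  fail(1) 'a': from fail(0)=0 chase 'a': 0 ⇒ 0;  out=∅∪out(0)=∅
  fail(7) 'c': from fail(0)=0 chase 'c': 0 ⇒ 0;  out={3}∪out(0)={3}
  fail(8) 'e': from fail(0)=0 chase 'e': 0 ⇒ 0;  out=∅∪out(0)=∅
  fail(2) 'ad': from fail(1)=0 chase 'd': 0 ⇒ 0;  out=∅∪out(0)=∅
  fail(4) 'ab': from fail(1)=0 chase 'b': 0 ⇒ 0;  out=∅∪out(0)=∅
  fail(6) 'ac': from fail(1)=0 chase 'c': 0 ⇒ 7;  out={2}∪out(7)={2,3}
  fail(9) 'eb': from fail(8)=0 chase 'b': 0 ⇒ 0;  out={4}∪out(0)={4}
  fail(10) 'ae': from fail(1)=0 chase 'e': 0 ⇒ 8;  out=∅∪out(8)=∅
  fail(15) 'ec': from fail(8)=0 chase 'c': 0 ⇒ 7;  out=∅∪out(7)={3}
  fail(3) 'adb': from fail(2)=0 chase 'b': 0 ⇒ 0;  out={0}∪out(0)={0}
  fail(5) 'aba': from fail(4)=0 chase 'a': 0 ⇒ 1;  out={1}∪out(1)={1}
  fail(11) 'aec': from fail(10)=8 chase 'c': 8 ⇒ 15;  out=∅∪out(15)={3}
  fail(16) 'eca': from fail(15)=7 chase 'a': 7→0 ⇒ 1;  out=∅∪out(1)=∅
  fail(12) 'aeca': from fail(11)=15 chase 'a': 15 ⇒ 16;  out=∅∪out(16)=∅
  fail(17) 'ecac': from fail(16)=1 chase 'c': 1 ⇒ 6;  out=∅∪out(6)={2,3}
  fail(13) 'aecac': from fail(12)=16 chase 'c': 16 ⇒ 17;  out=∅∪out(17)={2,3}
  fail(18) 'ecace': from fail(17)=6 chase 'e': 6→7→0 ⇒ 8;  out={6}∪out(8)={6}
  fail(14) 'aecace': from fail(13)=17 chase 'e': 17 ⇒ 18;  out={5}∪out(18)={5,6}

Scan:
[0] read 'b'  n0⇒n0
[1] read 'a'  n0⇒n1
[2] read 'd'  n1⇒n2
[3] read 'b'  n2⇒n3  → match P0@[1:3]
[4] read 'e'  n3⇒n8 (via fail)
[5] read 'b'  n8⇒n9  → match P4@[4:5]
[6] read 'c'  n9⇒n7 (via fail)  → match P3@[6:6]
[7] read 'e'  n7⇒n8 (via fail)
[8] read 'b'  n8⇒n9  → match P4@[7:8]
[9] read 'e'  n9⇒n8 (via fail)
[10] read 'c'  n8⇒n15  → match P3@[10:10]
[11] read 'a'  n15⇒n16
[12] read 'c'  n16⇒n17  → match P2@[11:12],P3@[12:12]
[13] read 'e'  n17⇒n18  → match P6@[9:13]
[14] read 'a'  n18⇒n1 (via fail)
[15] read 'b'  n1⇒n4
[16] read 'a'  n4⇒n5  → match P1@[14:16]
[17] read 'e'  n5⇒n10 (via fail)
[18] read 'e'  n10⇒n8 (via fail)
[19] read 'c'  n8⇒n15  → match P3@[19:19]
[20] read 'a'  n15⇒n16
[21] read 'c'  n16⇒n17  → match P2@[20:21],P3@[21:21]
[22] read 'e'  n17⇒n18  → match P6@[18:22]
[23] read 'a'  n18⇒n1 (via fail)
[24] read 'a'  n1⇒n1 (via fail)
[25] read 'd'  n1⇒n2
[26] read 'b'  n2⇒n3  → match P0@[24:26]
[27] read 'a'  n3⇒n1 (via fail)
[28] read 'e'  n1⇒n10
[29] read 'c'  n10⇒n11  → match P3@[29:29]
[30] read 'a'  n11⇒n12
[31] read 'c'  n12⇒n13  → match P2@[30:31],P3@[31:31]
[32] read 'e'  n13⇒n14  → match P5@[27:32],P6@[28:32]
[33] read 'b'  n14⇒n9 (via fail)  → match P4@[32:33]
[34] read 'e'  n9⇒n8 (via fail)
[35] read 'b'  n8⇒n9  → match P4@[34:35]
[36] read 'b'  n9⇒n0 (via fail)
[37] read 'd'  n0⇒n0
[38] read 'b'  n0⇒n0
[39] read 'b'  n0⇒n0
[40] read 'e'  n0⇒n8
[41] read 'b'  n8⇒n9  → match P4@[40:41]
[42] read 'a'  n9⇒n1 (via fail)
[43] read 'c'  n1⇒n6  → match P2@[42:43],P3@[43:43]
[44] read 'a'  n6⇒n1 (via fail)
[45] read 'c'  n1⇒n6  → match P2@[44:45],P3@[45:45]
[46] read 'e'  n6⇒n8 (via fail)
[47] read 'd'  n8⇒n0 (via fail)
[48] read 'c'  n0⇒n7  → match P3@[48:48]
[49] read 'e'  n7⇒n8 (via fail)
[50] read 'd'  n8⇒n0 (via fail)
[51] read 'e'  n0⇒n8
[52] read 'b'  n8⇒n9  → match P4@[51:52]
[53] read 'b'  n9⇒n0 (via fail)
[54] read 'a'  n0⇒n1
[55] read 'b'  n1⇒n4
[56] read 'e'  n4⇒n8 (via fail)
[57] read 'b'  n8⇒n9  → match P4@[56:57]

Result: [[3,0],[5,4],[6,3],[8,4],[10,3],[12,2],[12,3],[13,6],[16,1],[19,3],[21,2],[21,3],[22,6],[26,0],[29,3],[31,2],[31,3],[32,5],[32,6],[33,4],[35,4],[41,4],[43,2],[43,3],[45,2],[45,3],[48,3],[52,4],[57,4]]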